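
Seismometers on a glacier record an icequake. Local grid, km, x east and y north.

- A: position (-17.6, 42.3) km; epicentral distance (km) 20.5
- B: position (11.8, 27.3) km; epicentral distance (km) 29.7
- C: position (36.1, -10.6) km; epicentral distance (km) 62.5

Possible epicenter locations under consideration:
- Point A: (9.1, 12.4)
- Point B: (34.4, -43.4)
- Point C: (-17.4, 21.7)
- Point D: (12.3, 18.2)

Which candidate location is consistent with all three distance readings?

For each candidate, compare |candidate − station| to the reported distance:
Point A: residuals A 19.6, B 14.6, C 27.0 → max 27.0 km
Point B: residuals A 79.7, B 44.5, C 29.7 → max 79.7 km
Point C: residuals A 0.1, B 0.0, C 0.0 → max 0.1 km
Point D: residuals A 17.9, B 20.6, C 25.1 → max 25.1 km
Only Point C has all residuals ≈ 0.

Point C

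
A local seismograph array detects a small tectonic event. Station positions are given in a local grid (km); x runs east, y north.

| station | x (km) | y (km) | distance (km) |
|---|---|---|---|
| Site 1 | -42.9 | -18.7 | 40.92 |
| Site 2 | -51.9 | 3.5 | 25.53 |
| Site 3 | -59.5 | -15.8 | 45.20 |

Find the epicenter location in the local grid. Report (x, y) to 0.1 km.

Circle about each station: (x + 42.9)² + (y + 18.7)² = 40.92²; (x + 51.9)² + (y − 3.5)² = 25.53²; (x + 59.5)² + (y + 15.8)² = 45.20².
Subtracting the Site 1 equation from the Site 2 and Site 3 equations removes the quadratic terms:
-18.0 x + 44.4 y = 1538.43
-33.2 x + 5.8 y = 1231.20
Solving the 2×2 system: x ≈ -33.4, y ≈ 21.1 km.

-33.4 km east, 21.1 km north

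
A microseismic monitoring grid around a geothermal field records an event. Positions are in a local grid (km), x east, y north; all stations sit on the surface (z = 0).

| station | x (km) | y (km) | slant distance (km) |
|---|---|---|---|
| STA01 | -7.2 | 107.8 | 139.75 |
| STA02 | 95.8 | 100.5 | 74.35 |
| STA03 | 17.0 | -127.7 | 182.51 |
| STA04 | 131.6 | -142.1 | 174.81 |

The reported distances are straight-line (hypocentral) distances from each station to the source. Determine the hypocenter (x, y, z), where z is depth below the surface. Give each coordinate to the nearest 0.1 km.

x ≈ 107.0 km, y ≈ 29.8 km, depth ≈ 20.1 km

Each station gives a sphere (x−x_i)² + (y−y_i)² + z² = d_i² (stations at z=0).
Subtracting the STA01 sphere from STA02 and STA03: z² cancels, leaving linear equations in x and y:
206.0 x − 14.6 y = 21607.35
48.4 x − 471.0 y = -8856.23
Solving: x ≈ 107.002, y ≈ 29.799 km (keep extra digits for the depth step; rounded: 107.0, 29.8).
Then from the STA01 sphere: z² = 139.75² − (x + 7.2)² − (y − 107.8)² with x = 107.002, y = 29.799, so z ≈ 20.095 ≈ 20.1 km.
Check against STA04 (with the unrounded solution): distance 174.81 ≈ 174.81 km. ✓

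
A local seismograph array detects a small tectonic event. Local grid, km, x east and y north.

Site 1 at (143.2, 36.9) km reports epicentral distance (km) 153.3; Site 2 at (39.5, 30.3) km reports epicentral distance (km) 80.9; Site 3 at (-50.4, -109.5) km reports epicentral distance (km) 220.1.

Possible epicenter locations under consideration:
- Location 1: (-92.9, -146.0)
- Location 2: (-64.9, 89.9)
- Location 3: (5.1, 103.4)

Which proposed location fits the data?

Location 3

For each candidate, compare |candidate − station| to the reported distance:
Location 1: residuals Site 1 145.4, Site 2 139.6, Site 3 164.1 → max 164.1 km
Location 2: residuals Site 1 61.4, Site 2 39.3, Site 3 20.2 → max 61.4 km
Location 3: residuals Site 1 0.0, Site 2 0.1, Site 3 0.1 → max 0.1 km
Only Location 3 has all residuals ≈ 0.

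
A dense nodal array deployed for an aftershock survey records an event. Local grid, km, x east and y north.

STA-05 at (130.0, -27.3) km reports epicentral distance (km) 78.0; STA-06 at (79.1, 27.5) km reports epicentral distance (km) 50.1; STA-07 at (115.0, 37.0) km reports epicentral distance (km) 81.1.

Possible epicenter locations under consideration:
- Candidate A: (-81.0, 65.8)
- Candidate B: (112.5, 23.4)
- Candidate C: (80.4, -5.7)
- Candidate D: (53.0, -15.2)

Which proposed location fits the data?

Candidate D

For each candidate, compare |candidate − station| to the reported distance:
Candidate A: residuals STA-05 152.6, STA-06 114.5, STA-07 117.0 → max 152.6 km
Candidate B: residuals STA-05 24.4, STA-06 16.4, STA-07 67.3 → max 67.3 km
Candidate C: residuals STA-05 23.9, STA-06 16.9, STA-07 26.1 → max 26.1 km
Candidate D: residuals STA-05 0.1, STA-06 0.1, STA-07 0.1 → max 0.1 km
Only Candidate D has all residuals ≈ 0.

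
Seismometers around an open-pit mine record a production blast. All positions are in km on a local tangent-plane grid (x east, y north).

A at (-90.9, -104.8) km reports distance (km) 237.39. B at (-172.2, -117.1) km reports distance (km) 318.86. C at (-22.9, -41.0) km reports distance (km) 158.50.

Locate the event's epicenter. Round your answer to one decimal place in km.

(135.4, -33.1)

Circle about each station: (x + 90.9)² + (y + 104.8)² = 237.39²; (x + 172.2)² + (y + 117.1)² = 318.86²; (x + 22.9)² + (y + 41.0)² = 158.50².
Subtracting pairs of circle equations eliminates x²+y² and gives linear equations (the radical axes):
-162.6 x − 24.6 y = -21198.29
136.0 x + 127.6 y = 14191.32
Solving the 2×2 system: x ≈ 135.4, y ≈ -33.1 km.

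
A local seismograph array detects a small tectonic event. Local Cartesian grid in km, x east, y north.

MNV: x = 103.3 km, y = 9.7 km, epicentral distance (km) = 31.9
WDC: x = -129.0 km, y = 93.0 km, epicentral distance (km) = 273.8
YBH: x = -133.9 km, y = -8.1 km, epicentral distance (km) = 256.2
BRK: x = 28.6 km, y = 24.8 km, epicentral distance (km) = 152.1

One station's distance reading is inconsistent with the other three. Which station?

Solve using three stations at a time. Using MNV, WDC, YBH (subtract circle equations pairwise → linear system) gives (x, y) ≈ (122.2, -16.0).
Distances from that point to each station vs reported:
  MNV: calculated 31.9 vs reported 31.9 → residual 0.0 km
  WDC: calculated 273.8 vs reported 273.8 → residual 0.0 km
  YBH: calculated 256.2 vs reported 256.2 → residual 0.0 km
  BRK: calculated 102.1 vs reported 152.1 → residual 50.0 km
MNV, WDC, YBH are mutually consistent (residuals ≈ 0); BRK is off by 50.0 km.

BRK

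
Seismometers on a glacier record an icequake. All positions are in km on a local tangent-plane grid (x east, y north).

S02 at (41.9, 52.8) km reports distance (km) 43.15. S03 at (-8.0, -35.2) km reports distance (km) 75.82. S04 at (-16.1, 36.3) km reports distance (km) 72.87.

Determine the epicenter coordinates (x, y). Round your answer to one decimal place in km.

Circle about each station: (x − 41.9)² + (y − 52.8)² = 43.15²; (x + 8.0)² + (y + 35.2)² = 75.82²; (x + 16.1)² + (y − 36.3)² = 72.87².
Subtracting pairs of circle equations eliminates x²+y² and gives linear equations (the radical axes):
-99.8 x − 176.0 y = -7127.16
-116.0 x − 33.0 y = -6414.66
Solving the 2×2 system: x ≈ 52.2, y ≈ 10.9 km.
Check against S02 (with the unrounded x, y): √((x − 41.9)²+(y − 52.8)²) = 43.15 ≈ 43.15 km. ✓

x ≈ 52.2 km, y ≈ 10.9 km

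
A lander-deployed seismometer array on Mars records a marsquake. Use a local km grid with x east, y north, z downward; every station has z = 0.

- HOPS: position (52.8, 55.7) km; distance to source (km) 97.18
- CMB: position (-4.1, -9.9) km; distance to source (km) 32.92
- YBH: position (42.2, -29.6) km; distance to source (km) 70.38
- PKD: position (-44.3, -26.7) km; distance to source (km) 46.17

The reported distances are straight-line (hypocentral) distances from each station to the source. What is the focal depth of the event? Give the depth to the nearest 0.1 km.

Each station gives a sphere (x−x_i)² + (y−y_i)² + z² = d_i² (stations at z=0).
Subtracting the HOPS sphere from CMB and YBH: z² cancels, leaving linear equations in x and y:
-113.8 x − 131.2 y = 2584.72
-21.2 x − 170.6 y = 1257.28
Solving: x ≈ -16.594, y ≈ -5.308 km (keep extra digits for the depth step; rounded: -16.6, -5.3).
Then from the HOPS sphere: z² = 97.18² − (x − 52.8)² − (y − 55.7)² with x = -16.594, y = -5.308, so z ≈ 30.107 ≈ 30.1 km.

depth ≈ 30.1 km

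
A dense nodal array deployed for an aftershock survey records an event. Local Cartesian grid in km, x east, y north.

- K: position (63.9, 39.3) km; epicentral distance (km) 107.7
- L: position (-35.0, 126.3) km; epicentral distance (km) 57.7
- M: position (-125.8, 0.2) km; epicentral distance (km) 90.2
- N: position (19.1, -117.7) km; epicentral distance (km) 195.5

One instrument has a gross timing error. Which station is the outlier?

M

Solve using three stations at a time. Using K, L, N (subtract circle equations pairwise → linear system) gives (x, y) ≈ (-39.7, 68.8).
Distances from that point to each station vs reported:
  K: calculated 107.7 vs reported 107.7 → residual 0.0 km
  L: calculated 57.7 vs reported 57.7 → residual 0.0 km
  M: calculated 110.0 vs reported 90.2 → residual 19.8 km
  N: calculated 195.5 vs reported 195.5 → residual 0.0 km
K, L, N are mutually consistent (residuals ≈ 0); M is off by 19.8 km.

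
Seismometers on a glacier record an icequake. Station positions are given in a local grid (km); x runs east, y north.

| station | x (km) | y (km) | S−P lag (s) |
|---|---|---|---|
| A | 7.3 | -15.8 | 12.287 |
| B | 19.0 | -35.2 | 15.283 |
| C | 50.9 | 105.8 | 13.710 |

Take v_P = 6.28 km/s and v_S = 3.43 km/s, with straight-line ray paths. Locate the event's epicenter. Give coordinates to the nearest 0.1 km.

(-43.1, 62.2)

Distance from S−P lag: d = Δt · v_P v_S / (v_P − v_S) = Δt · (6.28·3.43)/(6.28−3.43) ≈ 7.5580·Δt.
So d_A = 92.87, d_B = 115.51, d_C = 103.62 km.
Circle about each station: (x − 7.3)² + (y + 15.8)² = 92.87²; (x − 19.0)² + (y + 35.2)² = 115.51²; (x − 50.9)² + (y − 105.8)² = 103.62².
Subtracting the A equation from the B and C equations removes the quadratic terms:
23.4 x − 38.8 y = -3420.61
87.2 x + 243.2 y = 11369.25
Solving the 2×2 system: x ≈ -43.1, y ≈ 62.2 km.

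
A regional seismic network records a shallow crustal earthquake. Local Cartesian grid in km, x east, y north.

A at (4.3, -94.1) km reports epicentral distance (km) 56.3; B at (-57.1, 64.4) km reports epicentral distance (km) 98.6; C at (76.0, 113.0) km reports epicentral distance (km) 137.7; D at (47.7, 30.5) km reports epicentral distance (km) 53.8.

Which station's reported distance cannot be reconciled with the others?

A

Solve using three stations at a time. Using B, C, D (subtract circle equations pairwise → linear system) gives (x, y) ≈ (10.0, -7.8).
Distances from that point to each station vs reported:
  A: calculated 86.5 vs reported 56.3 → residual 30.2 km
  B: calculated 98.6 vs reported 98.6 → residual 0.0 km
  C: calculated 137.7 vs reported 137.7 → residual 0.0 km
  D: calculated 53.8 vs reported 53.8 → residual 0.0 km
B, C, D are mutually consistent (residuals ≈ 0); A is off by 30.2 km.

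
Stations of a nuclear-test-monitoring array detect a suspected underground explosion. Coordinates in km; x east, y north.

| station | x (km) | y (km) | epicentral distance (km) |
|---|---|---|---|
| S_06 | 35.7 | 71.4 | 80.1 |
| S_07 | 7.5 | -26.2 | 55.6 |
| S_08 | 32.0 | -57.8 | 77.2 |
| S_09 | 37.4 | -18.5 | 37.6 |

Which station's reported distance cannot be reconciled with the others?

S_06

Solve using three stations at a time. Using S_07, S_08, S_09 (subtract circle equations pairwise → linear system) gives (x, y) ≈ (39.9, 19.0).
Distances from that point to each station vs reported:
  S_06: calculated 52.6 vs reported 80.1 → residual 27.5 km
  S_07: calculated 55.6 vs reported 55.6 → residual 0.0 km
  S_08: calculated 77.2 vs reported 77.2 → residual 0.0 km
  S_09: calculated 37.6 vs reported 37.6 → residual 0.0 km
S_07, S_08, S_09 are mutually consistent (residuals ≈ 0); S_06 is off by 27.5 km.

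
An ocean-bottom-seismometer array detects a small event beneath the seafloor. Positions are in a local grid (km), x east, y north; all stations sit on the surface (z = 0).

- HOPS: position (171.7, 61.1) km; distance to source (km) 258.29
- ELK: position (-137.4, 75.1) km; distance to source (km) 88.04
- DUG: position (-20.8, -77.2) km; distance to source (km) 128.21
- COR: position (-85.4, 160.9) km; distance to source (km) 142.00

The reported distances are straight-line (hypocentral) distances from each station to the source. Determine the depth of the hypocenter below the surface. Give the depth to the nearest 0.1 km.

Each station gives a sphere (x−x_i)² + (y−y_i)² + z² = d_i² (stations at z=0).
Subtracting the HOPS sphere from ELK and DUG: z² cancels, leaving linear equations in x and y:
-618.2 x + 28.0 y = 50267.35
-385.0 x − 276.6 y = 23454.30
Solving: x ≈ -80.103, y ≈ 26.701 km (keep extra digits for the depth step; rounded: -80.1, 26.7).
Then from the HOPS sphere: z² = 258.29² − (x − 171.7)² − (y − 61.1)² with x = -80.103, y = 26.701, so z ≈ 46.105 ≈ 46.1 km.

depth ≈ 46.1 km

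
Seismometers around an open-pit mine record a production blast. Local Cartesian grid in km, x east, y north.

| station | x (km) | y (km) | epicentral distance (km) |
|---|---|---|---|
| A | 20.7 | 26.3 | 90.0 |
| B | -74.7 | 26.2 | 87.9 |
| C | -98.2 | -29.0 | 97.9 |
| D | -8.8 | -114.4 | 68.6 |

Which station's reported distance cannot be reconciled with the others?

C

Solve using three stations at a time. Using A, B, D (subtract circle equations pairwise → linear system) gives (x, y) ≈ (-28.9, -48.8).
Distances from that point to each station vs reported:
  A: calculated 90.0 vs reported 90.0 → residual 0.0 km
  B: calculated 87.9 vs reported 87.9 → residual 0.0 km
  C: calculated 72.1 vs reported 97.9 → residual 25.8 km
  D: calculated 68.6 vs reported 68.6 → residual 0.0 km
A, B, D are mutually consistent (residuals ≈ 0); C is off by 25.8 km.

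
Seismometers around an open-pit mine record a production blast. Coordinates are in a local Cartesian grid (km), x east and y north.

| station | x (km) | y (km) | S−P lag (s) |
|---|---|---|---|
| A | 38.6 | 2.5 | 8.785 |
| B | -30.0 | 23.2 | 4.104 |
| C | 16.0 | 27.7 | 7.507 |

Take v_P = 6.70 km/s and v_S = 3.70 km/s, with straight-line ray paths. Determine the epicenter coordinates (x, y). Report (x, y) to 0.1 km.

-32.8 km east, -10.6 km north

Distance from S−P lag: d = Δt · v_P v_S / (v_P − v_S) = Δt · (6.70·3.70)/(6.70−3.70) ≈ 8.2633·Δt.
So d_A = 72.59, d_B = 33.91, d_C = 62.03 km.
Circle about each station: (x − 38.6)² + (y − 2.5)² = 72.59²; (x + 30.0)² + (y − 23.2)² = 33.91²; (x − 16.0)² + (y − 27.7)² = 62.03².
Subtracting pairs of circle equations eliminates x²+y² and gives linear equations (the radical axes):
-137.2 x + 41.4 y = 4061.45
-45.2 x + 50.4 y = 948.67
Solving the 2×2 system: x ≈ -32.8, y ≈ -10.6 km.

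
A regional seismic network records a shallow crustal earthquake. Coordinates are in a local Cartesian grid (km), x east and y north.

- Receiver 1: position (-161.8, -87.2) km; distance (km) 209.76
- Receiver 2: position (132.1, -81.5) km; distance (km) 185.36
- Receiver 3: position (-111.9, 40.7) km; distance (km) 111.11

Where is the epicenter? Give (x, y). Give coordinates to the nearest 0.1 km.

-1.0 km east, 47.5 km north

Circle about each station: (x + 161.8)² + (y + 87.2)² = 209.76²; (x − 132.1)² + (y + 81.5)² = 185.36²; (x + 111.9)² + (y − 40.7)² = 111.11².
Subtracting the Receiver 1 equation from the Receiver 2 and Receiver 3 equations removes the quadratic terms:
587.8 x + 11.4 y = -49.49
99.8 x + 255.8 y = 12048.85
Solving the 2×2 system: x ≈ -1.0, y ≈ 47.5 km.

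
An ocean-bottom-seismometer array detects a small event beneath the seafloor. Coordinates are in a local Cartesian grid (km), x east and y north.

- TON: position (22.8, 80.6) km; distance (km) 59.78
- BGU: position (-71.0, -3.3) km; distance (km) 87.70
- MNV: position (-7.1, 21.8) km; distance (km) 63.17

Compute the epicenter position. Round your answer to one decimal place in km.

-36.9 km east, 77.5 km north

Circle about each station: (x − 22.8)² + (y − 80.6)² = 59.78²; (x + 71.0)² + (y + 3.3)² = 87.70²; (x + 7.1)² + (y − 21.8)² = 63.17².
Subtracting the TON equation from the BGU and MNV equations removes the quadratic terms:
-187.6 x − 167.8 y = -6081.95
-59.8 x − 117.6 y = -6907.35
Solving the 2×2 system: x ≈ -36.9, y ≈ 77.5 km.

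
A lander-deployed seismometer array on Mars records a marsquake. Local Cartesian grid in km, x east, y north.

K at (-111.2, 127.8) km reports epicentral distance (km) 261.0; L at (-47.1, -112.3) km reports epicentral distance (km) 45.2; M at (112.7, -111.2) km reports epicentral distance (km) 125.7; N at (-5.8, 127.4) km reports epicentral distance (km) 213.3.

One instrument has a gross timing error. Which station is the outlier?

K

Solve using three stations at a time. Using L, M, N (subtract circle equations pairwise → linear system) gives (x, y) ≈ (-10.4, -85.9).
Distances from that point to each station vs reported:
  K: calculated 236.2 vs reported 261.0 → residual 24.8 km
  L: calculated 45.2 vs reported 45.2 → residual 0.0 km
  M: calculated 125.7 vs reported 125.7 → residual 0.0 km
  N: calculated 213.3 vs reported 213.3 → residual 0.0 km
L, M, N are mutually consistent (residuals ≈ 0); K is off by 24.8 km.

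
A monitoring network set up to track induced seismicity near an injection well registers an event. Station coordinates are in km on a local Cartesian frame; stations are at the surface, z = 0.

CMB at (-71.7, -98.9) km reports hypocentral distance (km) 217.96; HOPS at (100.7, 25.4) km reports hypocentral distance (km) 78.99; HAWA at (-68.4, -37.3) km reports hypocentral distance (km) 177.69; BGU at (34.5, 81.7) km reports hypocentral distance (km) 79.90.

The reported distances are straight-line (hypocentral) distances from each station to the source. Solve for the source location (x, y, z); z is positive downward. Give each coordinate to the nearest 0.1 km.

(68.9, 53.8, 66.5)

Each station gives a sphere (x−x_i)² + (y−y_i)² + z² = d_i² (stations at z=0).
Subtracting the CMB sphere from HOPS and HAWA: z² cancels, leaving linear equations in x and y:
344.8 x + 248.6 y = 37130.69
6.6 x + 123.2 y = 7080.58
Solving: x ≈ 68.912, y ≈ 53.780 km (keep extra digits for the depth step; rounded: 68.9, 53.8).
Then from the CMB sphere: z² = 217.96² − (x + 71.7)² − (y + 98.9)² with x = 68.912, y = 53.780, so z ≈ 66.510 ≈ 66.5 km.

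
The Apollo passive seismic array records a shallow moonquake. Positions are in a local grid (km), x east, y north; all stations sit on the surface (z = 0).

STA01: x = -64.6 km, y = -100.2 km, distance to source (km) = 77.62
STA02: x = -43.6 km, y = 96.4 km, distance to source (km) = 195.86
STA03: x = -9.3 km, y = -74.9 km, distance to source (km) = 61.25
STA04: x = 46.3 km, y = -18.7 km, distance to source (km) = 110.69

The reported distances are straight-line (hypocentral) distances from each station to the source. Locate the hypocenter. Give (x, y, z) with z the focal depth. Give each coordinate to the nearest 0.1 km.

Each station gives a sphere (x−x_i)² + (y−y_i)² + z² = d_i² (stations at z=0).
Subtracting the STA01 sphere from STA02 and STA03: z² cancels, leaving linear equations in x and y:
42.0 x + 393.2 y = -35355.56
110.6 x + 50.6 y = -6243.40
Solving: x ≈ -16.099, y ≈ -88.198 km (keep extra digits for the depth step; rounded: -16.1, -88.2).
Then from the STA01 sphere: z² = 77.62² − (x + 64.6)² − (y + 100.2)² with x = -16.099, y = -88.198, so z ≈ 59.401 ≈ 59.4 km.
Check against STA04 (with the unrounded solution): distance 110.69 ≈ 110.69 km. ✓

(-16.1, -88.2, 59.4)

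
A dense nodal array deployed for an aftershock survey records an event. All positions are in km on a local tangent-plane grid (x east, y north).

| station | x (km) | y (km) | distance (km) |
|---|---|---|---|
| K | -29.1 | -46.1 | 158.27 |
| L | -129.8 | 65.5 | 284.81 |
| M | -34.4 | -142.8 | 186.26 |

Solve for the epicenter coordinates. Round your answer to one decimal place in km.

Circle about each station: (x + 29.1)² + (y + 46.1)² = 158.27²; (x + 129.8)² + (y − 65.5)² = 284.81²; (x + 34.4)² + (y + 142.8)² = 186.26².
Subtracting the K equation from the L and M equations removes the quadratic terms:
-201.4 x + 223.2 y = -37901.07
-10.6 x − 193.4 y = 8959.79
Solving the 2×2 system: x ≈ 129.0, y ≈ -53.4 km.
Check against K (with the unrounded x, y): √((x + 29.1)²+(y + 46.1)²) = 158.28 ≈ 158.27 km. ✓

(129.0, -53.4)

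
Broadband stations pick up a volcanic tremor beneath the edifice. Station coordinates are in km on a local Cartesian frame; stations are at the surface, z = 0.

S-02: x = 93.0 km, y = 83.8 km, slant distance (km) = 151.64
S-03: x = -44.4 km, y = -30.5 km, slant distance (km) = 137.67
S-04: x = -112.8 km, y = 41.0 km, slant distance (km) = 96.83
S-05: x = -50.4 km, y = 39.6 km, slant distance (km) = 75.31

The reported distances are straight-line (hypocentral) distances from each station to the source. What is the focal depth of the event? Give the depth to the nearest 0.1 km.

46.3 km

Each station gives a sphere (x−x_i)² + (y−y_i)² + z² = d_i² (stations at z=0).
Subtracting the S-02 sphere from S-03 and S-04: z² cancels, leaving linear equations in x and y:
-274.8 x − 228.6 y = -8728.17
-411.6 x − 85.6 y = 12352.04
Solving: x ≈ -50.600, y ≈ 99.008 km (keep extra digits for the depth step; rounded: -50.6, 99.0).
Then from the S-02 sphere: z² = 151.64² − (x − 93.0)² − (y − 83.8)² with x = -50.600, y = 99.008, so z ≈ 46.287 ≈ 46.3 km.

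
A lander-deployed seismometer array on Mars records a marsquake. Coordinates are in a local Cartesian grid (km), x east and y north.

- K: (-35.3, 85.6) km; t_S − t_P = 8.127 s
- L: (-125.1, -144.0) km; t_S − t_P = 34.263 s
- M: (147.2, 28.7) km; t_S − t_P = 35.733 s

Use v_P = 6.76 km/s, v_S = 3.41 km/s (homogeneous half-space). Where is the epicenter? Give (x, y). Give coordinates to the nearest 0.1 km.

x ≈ -91.1 km, y ≈ 89.3 km

Distance from S−P lag: d = Δt · v_P v_S / (v_P − v_S) = Δt · (6.76·3.41)/(6.76−3.41) ≈ 6.8811·Δt.
So d_K = 55.92, d_L = 235.77, d_M = 245.88 km.
Circle about each station: (x + 35.3)² + (y − 85.6)² = 55.92²; (x + 125.1)² + (y + 144.0)² = 235.77²; (x − 147.2)² + (y − 28.7)² = 245.88².
Subtracting the K equation from the L and M equations removes the quadratic terms:
-179.6 x − 459.2 y = -24647.89
365.0 x − 113.8 y = -43411.85
Solving the 2×2 system: x ≈ -91.1, y ≈ 89.3 km.
Check against K (with the unrounded x, y): √((x + 35.3)²+(y − 85.6)²) = 55.92 ≈ 55.92 km. ✓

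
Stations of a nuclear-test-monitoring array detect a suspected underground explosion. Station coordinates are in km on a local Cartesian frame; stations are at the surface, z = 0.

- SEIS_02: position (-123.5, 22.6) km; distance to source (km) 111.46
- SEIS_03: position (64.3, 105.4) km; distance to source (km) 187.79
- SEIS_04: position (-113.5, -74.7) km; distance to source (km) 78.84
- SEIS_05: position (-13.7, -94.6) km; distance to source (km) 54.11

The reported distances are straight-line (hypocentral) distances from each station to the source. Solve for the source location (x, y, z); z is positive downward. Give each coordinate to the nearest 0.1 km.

Each station gives a sphere (x−x_i)² + (y−y_i)² + z² = d_i² (stations at z=0).
Subtracting the SEIS_02 sphere from SEIS_03 and SEIS_04: z² cancels, leaving linear equations in x and y:
375.6 x + 165.6 y = -23361.11
20.0 x − 194.6 y = 8906.92
Solving: x ≈ -40.195, y ≈ -49.901 km (keep extra digits for the depth step; rounded: -40.2, -49.9).
Then from the SEIS_02 sphere: z² = 111.46² − (x + 123.5)² − (y − 22.6)² with x = -40.195, y = -49.901, so z ≈ 15.074 ≈ 15.1 km.

(-40.2, -49.9, 15.1)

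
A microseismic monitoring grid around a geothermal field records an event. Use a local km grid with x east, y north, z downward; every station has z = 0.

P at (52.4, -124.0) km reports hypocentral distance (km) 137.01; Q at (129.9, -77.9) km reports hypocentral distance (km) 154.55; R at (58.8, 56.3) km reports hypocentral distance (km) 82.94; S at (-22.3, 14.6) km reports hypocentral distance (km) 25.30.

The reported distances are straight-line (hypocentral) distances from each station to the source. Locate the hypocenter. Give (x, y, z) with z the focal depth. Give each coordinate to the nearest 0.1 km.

x ≈ -2.6 km, y ≈ 1.2 km, depth ≈ 8.5 km

Each station gives a sphere (x−x_i)² + (y−y_i)² + z² = d_i² (stations at z=0).
Subtracting the P sphere from Q and R: z² cancels, leaving linear equations in x and y:
155.0 x + 92.2 y = -293.30
12.8 x + 360.6 y = 398.07
Solving: x ≈ -2.604, y ≈ 1.196 km (keep extra digits for the depth step; rounded: -2.6, 1.2).
Then from the P sphere: z² = 137.01² − (x − 52.4)² − (y + 124.0)² with x = -2.604, y = 1.196, so z ≈ 8.501 ≈ 8.5 km.
Check against S (with the unrounded solution): distance 25.29 ≈ 25.30 km. ✓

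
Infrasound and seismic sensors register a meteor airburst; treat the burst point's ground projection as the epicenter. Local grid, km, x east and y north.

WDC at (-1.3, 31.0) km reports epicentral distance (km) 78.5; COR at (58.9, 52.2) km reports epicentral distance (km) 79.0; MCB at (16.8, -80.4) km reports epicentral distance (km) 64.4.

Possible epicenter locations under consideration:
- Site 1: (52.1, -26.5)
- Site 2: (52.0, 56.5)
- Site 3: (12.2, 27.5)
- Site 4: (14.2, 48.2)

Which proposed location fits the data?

For each candidate, compare |candidate − station| to the reported distance:
Site 1: residuals WDC 0.0, COR 0.0, MCB 0.0 → max 0.0 km
Site 2: residuals WDC 19.4, COR 70.9, MCB 77.0 → max 77.0 km
Site 3: residuals WDC 64.6, COR 26.2, MCB 43.6 → max 64.6 km
Site 4: residuals WDC 55.3, COR 34.1, MCB 64.2 → max 64.2 km
Only Site 1 has all residuals ≈ 0.

Site 1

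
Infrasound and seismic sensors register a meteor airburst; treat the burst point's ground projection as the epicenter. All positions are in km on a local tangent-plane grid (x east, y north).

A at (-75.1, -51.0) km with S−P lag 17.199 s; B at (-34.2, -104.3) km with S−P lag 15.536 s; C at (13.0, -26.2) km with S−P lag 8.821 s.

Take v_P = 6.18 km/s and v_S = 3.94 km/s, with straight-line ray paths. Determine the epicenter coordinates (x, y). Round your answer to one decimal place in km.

Distance from S−P lag: d = Δt · v_P v_S / (v_P − v_S) = Δt · (6.18·3.94)/(6.18−3.94) ≈ 10.8702·Δt.
So d_A = 186.96, d_B = 168.88, d_C = 95.89 km.
Circle about each station: (x + 75.1)² + (y + 51.0)² = 186.96²; (x + 34.2)² + (y + 104.3)² = 168.88²; (x − 13.0)² + (y + 26.2)² = 95.89².
Subtracting the A equation from the B and C equations removes the quadratic terms:
81.8 x − 106.6 y = 10240.71
176.2 x + 49.6 y = 18373.58
Solving the 2×2 system: x ≈ 108.0, y ≈ -13.2 km.

(108.0, -13.2)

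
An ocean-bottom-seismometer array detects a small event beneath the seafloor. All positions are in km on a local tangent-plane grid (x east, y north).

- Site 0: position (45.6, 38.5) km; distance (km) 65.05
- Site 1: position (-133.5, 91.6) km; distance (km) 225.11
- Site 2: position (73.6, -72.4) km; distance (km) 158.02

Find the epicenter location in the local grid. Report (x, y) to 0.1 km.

(91.5, 84.6)

Circle about each station: (x − 45.6)² + (y − 38.5)² = 65.05²; (x + 133.5)² + (y − 91.6)² = 225.11²; (x − 73.6)² + (y + 72.4)² = 158.02².
Subtracting the Site 0 equation from the Site 1 and Site 2 equations removes the quadratic terms:
-358.2 x + 106.2 y = -23791.81
56.0 x − 221.8 y = -13641.71
Solving the 2×2 system: x ≈ 91.5, y ≈ 84.6 km.
Check against Site 0 (with the unrounded x, y): √((x − 45.6)²+(y − 38.5)²) = 65.06 ≈ 65.05 km. ✓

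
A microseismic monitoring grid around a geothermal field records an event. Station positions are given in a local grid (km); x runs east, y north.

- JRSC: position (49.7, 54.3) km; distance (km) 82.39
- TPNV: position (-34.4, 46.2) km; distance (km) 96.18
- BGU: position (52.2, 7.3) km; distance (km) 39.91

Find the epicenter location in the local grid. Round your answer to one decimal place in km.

(29.6, -25.6)

Circle about each station: (x − 49.7)² + (y − 54.3)² = 82.39²; (x + 34.4)² + (y − 46.2)² = 96.18²; (x − 52.2)² + (y − 7.3)² = 39.91².
Subtracting the JRSC equation from the TPNV and BGU equations removes the quadratic terms:
-168.2 x − 16.2 y = -4563.26
5.0 x − 94.0 y = 2554.85
Solving the 2×2 system: x ≈ 29.6, y ≈ -25.6 km.
Check against JRSC (with the unrounded x, y): √((x − 49.7)²+(y − 54.3)²) = 82.40 ≈ 82.39 km. ✓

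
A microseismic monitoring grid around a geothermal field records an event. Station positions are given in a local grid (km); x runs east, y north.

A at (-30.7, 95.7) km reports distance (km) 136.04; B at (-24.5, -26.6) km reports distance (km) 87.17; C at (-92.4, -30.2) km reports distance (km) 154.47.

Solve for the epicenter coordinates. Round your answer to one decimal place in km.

x ≈ 60.1 km, y ≈ -5.6 km

Circle about each station: (x + 30.7)² + (y − 95.7)² = 136.04²; (x + 24.5)² + (y + 26.6)² = 87.17²; (x + 92.4)² + (y + 30.2)² = 154.47².
Subtracting the A equation from the B and C equations removes the quadratic terms:
12.4 x − 244.6 y = 2115.10
-123.4 x − 251.8 y = -6005.28
Solving the 2×2 system: x ≈ 60.1, y ≈ -5.6 km.
Check against A (with the unrounded x, y): √((x + 30.7)²+(y − 95.7)²) = 136.03 ≈ 136.04 km. ✓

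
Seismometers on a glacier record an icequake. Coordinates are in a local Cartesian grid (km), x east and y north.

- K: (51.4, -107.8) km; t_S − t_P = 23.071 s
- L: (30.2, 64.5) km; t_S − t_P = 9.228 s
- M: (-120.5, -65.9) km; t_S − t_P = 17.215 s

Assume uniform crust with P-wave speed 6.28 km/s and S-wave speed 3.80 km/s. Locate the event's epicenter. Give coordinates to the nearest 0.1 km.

Distance from S−P lag: d = Δt · v_P v_S / (v_P − v_S) = Δt · (6.28·3.80)/(6.28−3.80) ≈ 9.6226·Δt.
So d_K = 222.00, d_L = 88.80, d_M = 165.65 km.
Circle about each station: (x − 51.4)² + (y + 107.8)² = 222.00²; (x − 30.2)² + (y − 64.5)² = 88.80²; (x + 120.5)² + (y + 65.9)² = 165.65².
Subtracting the K equation from the L and M equations removes the quadratic terms:
-42.4 x + 344.6 y = 32208.05
-343.8 x + 83.8 y = 26444.34
Solving the 2×2 system: x ≈ -55.8, y ≈ 86.6 km.

x ≈ -55.8 km, y ≈ 86.6 km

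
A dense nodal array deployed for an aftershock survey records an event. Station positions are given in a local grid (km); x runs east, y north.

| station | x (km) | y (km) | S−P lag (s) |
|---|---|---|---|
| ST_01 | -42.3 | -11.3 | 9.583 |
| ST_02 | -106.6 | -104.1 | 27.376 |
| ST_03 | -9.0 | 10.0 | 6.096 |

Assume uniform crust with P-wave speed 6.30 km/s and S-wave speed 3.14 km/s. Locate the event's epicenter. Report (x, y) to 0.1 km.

Distance from S−P lag: d = Δt · v_P v_S / (v_P − v_S) = Δt · (6.30·3.14)/(6.30−3.14) ≈ 6.2601·Δt.
So d_ST_01 = 59.99, d_ST_02 = 171.38, d_ST_03 = 38.16 km.
Circle about each station: (x + 42.3)² + (y + 11.3)² = 59.99²; (x + 106.6)² + (y + 104.1)² = 171.38²; (x + 9.0)² + (y − 10.0)² = 38.16².
Subtracting pairs of circle equations eliminates x²+y² and gives linear equations (the radical axes):
-128.6 x − 185.6 y = -5488.91
66.6 x + 42.6 y = 406.63
Solving the 2×2 system: x ≈ -23.0, y ≈ 45.5 km.

x ≈ -23.0 km, y ≈ 45.5 km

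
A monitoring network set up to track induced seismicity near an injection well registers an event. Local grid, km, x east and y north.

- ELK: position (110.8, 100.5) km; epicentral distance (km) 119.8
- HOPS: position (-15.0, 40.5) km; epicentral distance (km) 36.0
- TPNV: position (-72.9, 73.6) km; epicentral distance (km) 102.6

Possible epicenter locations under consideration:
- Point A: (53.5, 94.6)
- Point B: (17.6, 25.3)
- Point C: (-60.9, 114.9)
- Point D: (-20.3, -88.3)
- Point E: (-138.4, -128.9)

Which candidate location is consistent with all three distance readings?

Point B

For each candidate, compare |candidate − station| to the reported distance:
Point A: residuals ELK 62.2, HOPS 51.3, TPNV 25.5 → max 62.2 km
Point B: residuals ELK 0.0, HOPS 0.0, TPNV 0.0 → max 0.0 km
Point C: residuals ELK 52.5, HOPS 51.4, TPNV 59.6 → max 59.6 km
Point D: residuals ELK 110.1, HOPS 92.9, TPNV 67.6 → max 110.1 km
Point E: residuals ELK 218.9, HOPS 173.6, TPNV 110.2 → max 218.9 km
Only Point B has all residuals ≈ 0.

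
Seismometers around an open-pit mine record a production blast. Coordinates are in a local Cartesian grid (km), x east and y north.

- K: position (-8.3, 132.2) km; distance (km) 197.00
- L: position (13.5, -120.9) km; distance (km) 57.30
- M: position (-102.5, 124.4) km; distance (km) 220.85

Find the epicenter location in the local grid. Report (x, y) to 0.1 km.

x ≈ 13.4 km, y ≈ -63.6 km

Circle about each station: (x + 8.3)² + (y − 132.2)² = 197.00²; (x − 13.5)² + (y + 120.9)² = 57.30²; (x + 102.5)² + (y − 124.4)² = 220.85².
Subtracting the K equation from the L and M equations removes the quadratic terms:
43.6 x − 506.2 y = 32779.04
-188.4 x − 15.6 y = -1529.84
Solving the 2×2 system: x ≈ 13.4, y ≈ -63.6 km.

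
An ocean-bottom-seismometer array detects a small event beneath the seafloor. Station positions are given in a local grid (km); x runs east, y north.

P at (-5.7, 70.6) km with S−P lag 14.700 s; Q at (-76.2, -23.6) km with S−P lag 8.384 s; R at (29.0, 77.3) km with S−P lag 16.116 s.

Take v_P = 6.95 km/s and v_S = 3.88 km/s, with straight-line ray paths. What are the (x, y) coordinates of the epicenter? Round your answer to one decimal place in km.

x ≈ -11.3 km, y ≈ -58.4 km

Distance from S−P lag: d = Δt · v_P v_S / (v_P − v_S) = Δt · (6.95·3.88)/(6.95−3.88) ≈ 8.7837·Δt.
So d_P = 129.12, d_Q = 73.64, d_R = 141.56 km.
Circle about each station: (x + 5.7)² + (y − 70.6)² = 129.12²; (x + 76.2)² + (y + 23.6)² = 73.64²; (x − 29.0)² + (y − 77.3)² = 141.56².
Subtracting the P equation from the Q and R equations removes the quadratic terms:
-141.0 x − 188.4 y = 12595.67
69.4 x + 13.4 y = -1567.82
Solving the 2×2 system: x ≈ -11.3, y ≈ -58.4 km.
Check against P (with the unrounded x, y): √((x + 5.7)²+(y − 70.6)²) = 129.11 ≈ 129.12 km. ✓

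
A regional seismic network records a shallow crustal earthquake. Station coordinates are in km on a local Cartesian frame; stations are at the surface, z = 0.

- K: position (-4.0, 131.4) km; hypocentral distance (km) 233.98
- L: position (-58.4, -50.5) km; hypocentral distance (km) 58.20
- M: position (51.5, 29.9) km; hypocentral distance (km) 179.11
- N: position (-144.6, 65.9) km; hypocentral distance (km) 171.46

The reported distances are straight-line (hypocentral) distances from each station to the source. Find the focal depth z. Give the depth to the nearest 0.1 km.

41.1 km

Each station gives a sphere (x−x_i)² + (y−y_i)² + z² = d_i² (stations at z=0).
Subtracting the K sphere from L and M: z² cancels, leaving linear equations in x and y:
-108.8 x − 363.8 y = 40038.25
111.0 x − 203.0 y = 8930.55
Solving: x ≈ -78.101, y ≈ -86.698 km (keep extra digits for the depth step; rounded: -78.1, -86.7).
Then from the K sphere: z² = 233.98² − (x + 4.0)² − (y − 131.4)² with x = -78.101, y = -86.698, so z ≈ 41.097 ≈ 41.1 km.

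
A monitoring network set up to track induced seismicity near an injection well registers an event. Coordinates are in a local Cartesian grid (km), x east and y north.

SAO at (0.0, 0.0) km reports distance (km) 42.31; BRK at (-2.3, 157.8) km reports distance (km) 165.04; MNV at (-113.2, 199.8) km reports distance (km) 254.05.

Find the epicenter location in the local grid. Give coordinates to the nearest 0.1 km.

Circle about each station: x² + y² = 42.31²; (x + 2.3)² + (y − 157.8)² = 165.04²; (x + 113.2)² + (y − 199.8)² = 254.05².
Subtracting the SAO equation from the BRK and MNV equations removes the quadratic terms:
-4.6 x + 315.6 y = -541.94
-226.4 x + 399.6 y = -10016.99
Solving the 2×2 system: x ≈ 42.3, y ≈ -1.1 km.

42.3 km east, -1.1 km north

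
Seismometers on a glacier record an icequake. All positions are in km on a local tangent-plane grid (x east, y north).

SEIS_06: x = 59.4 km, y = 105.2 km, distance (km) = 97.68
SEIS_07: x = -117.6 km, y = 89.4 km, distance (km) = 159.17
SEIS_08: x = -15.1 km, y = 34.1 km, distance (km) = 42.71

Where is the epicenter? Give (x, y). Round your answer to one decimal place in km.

x ≈ 22.9 km, y ≈ 14.6 km

Circle about each station: (x − 59.4)² + (y − 105.2)² = 97.68²; (x + 117.6)² + (y − 89.4)² = 159.17²; (x + 15.1)² + (y − 34.1)² = 42.71².
Subtracting pairs of circle equations eliminates x²+y² and gives linear equations (the radical axes):
-354.0 x − 31.6 y = -8566.99
-149.0 x − 142.2 y = -5487.34
Solving the 2×2 system: x ≈ 22.9, y ≈ 14.6 km.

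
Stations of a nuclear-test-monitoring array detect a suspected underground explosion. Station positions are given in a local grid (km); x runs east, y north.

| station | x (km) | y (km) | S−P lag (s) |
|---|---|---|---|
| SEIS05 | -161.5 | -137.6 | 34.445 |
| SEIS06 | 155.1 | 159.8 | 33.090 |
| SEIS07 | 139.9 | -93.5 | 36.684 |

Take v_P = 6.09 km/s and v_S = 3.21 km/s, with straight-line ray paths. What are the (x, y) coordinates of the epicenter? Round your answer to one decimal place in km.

(-49.8, 67.8)

Distance from S−P lag: d = Δt · v_P v_S / (v_P − v_S) = Δt · (6.09·3.21)/(6.09−3.21) ≈ 6.7878·Δt.
So d_SEIS05 = 233.81, d_SEIS06 = 224.61, d_SEIS07 = 249.00 km.
Circle about each station: (x + 161.5)² + (y + 137.6)² = 233.81²; (x − 155.1)² + (y − 159.8)² = 224.61²; (x − 139.9)² + (y + 93.5)² = 249.00².
Subtracting pairs of circle equations eliminates x²+y² and gives linear equations (the radical axes):
633.2 x + 594.8 y = 8793.50
602.8 x + 88.2 y = -24035.63
Solving the 2×2 system: x ≈ -49.8, y ≈ 67.8 km.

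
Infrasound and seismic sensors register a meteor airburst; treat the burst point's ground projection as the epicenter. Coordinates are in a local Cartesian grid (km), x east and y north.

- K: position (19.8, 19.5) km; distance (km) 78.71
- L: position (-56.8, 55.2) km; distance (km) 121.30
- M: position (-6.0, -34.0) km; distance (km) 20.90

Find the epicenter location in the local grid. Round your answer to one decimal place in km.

Circle about each station: (x − 19.8)² + (y − 19.5)² = 78.71²; (x + 56.8)² + (y − 55.2)² = 121.30²; (x + 6.0)² + (y + 34.0)² = 20.90².
Subtracting the K equation from the L and M equations removes the quadratic terms:
-153.2 x + 71.4 y = -3017.44
-51.6 x − 107.0 y = 6178.16
Solving the 2×2 system: x ≈ -5.9, y ≈ -54.9 km.

(-5.9, -54.9)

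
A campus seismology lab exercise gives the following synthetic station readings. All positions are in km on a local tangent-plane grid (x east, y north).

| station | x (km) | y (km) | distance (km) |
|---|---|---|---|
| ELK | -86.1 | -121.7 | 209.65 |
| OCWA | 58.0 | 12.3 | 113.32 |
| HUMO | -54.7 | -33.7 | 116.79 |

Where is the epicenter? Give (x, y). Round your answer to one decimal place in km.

Circle about each station: (x + 86.1)² + (y + 121.7)² = 209.65²; (x − 58.0)² + (y − 12.3)² = 113.32²; (x + 54.7)² + (y + 33.7)² = 116.79².
Subtracting pairs of circle equations eliminates x²+y² and gives linear equations (the radical axes):
288.2 x + 268.0 y = 12402.89
62.8 x + 176.0 y = 12216.90
Solving the 2×2 system: x ≈ -32.2, y ≈ 80.9 km.
Check against ELK (with the unrounded x, y): √((x + 86.1)²+(y + 121.7)²) = 209.65 ≈ 209.65 km. ✓

x ≈ -32.2 km, y ≈ 80.9 km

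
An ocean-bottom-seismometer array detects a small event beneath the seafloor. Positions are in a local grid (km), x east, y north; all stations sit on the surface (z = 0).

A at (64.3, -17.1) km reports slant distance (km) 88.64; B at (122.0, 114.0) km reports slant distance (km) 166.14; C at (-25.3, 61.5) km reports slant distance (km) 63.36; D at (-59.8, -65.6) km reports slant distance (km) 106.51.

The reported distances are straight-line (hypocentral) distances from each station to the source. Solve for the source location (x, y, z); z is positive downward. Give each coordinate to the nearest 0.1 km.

Each station gives a sphere (x−x_i)² + (y−y_i)² + z² = d_i² (stations at z=0).
Subtracting the A sphere from B and C: z² cancels, leaving linear equations in x and y:
115.4 x + 262.2 y = 3707.65
-179.2 x + 157.2 y = 3838.00
Solving: x ≈ -6.502, y ≈ 17.002 km (keep extra digits for the depth step; rounded: -6.5, 17.0).
Then from the A sphere: z² = 88.64² − (x − 64.3)² − (y + 17.1)² with x = -6.502, y = 17.002, so z ≈ 41.002 ≈ 41.0 km.
Check against D (with the unrounded solution): distance 106.51 ≈ 106.51 km. ✓

x ≈ -6.5 km, y ≈ 17.0 km, depth ≈ 41.0 km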